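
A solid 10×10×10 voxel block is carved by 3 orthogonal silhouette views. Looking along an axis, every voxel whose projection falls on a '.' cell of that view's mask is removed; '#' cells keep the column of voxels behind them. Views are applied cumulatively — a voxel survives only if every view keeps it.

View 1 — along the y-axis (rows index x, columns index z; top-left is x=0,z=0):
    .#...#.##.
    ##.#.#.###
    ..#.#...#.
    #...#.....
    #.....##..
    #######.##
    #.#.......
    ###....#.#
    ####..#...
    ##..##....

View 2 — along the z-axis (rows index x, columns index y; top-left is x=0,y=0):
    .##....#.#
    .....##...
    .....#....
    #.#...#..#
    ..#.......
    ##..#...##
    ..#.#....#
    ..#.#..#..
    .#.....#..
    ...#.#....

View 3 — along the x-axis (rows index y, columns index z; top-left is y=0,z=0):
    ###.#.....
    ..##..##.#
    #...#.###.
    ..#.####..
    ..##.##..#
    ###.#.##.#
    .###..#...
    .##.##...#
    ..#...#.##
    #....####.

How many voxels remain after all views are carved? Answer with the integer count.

|visual hull| = 65

full grid |V| = 1000
[1] y-view keeps 44 columns → grid now 440
[2] z-view keeps 27 columns → grid now 128
[3] x-view keeps 49 columns → grid now 65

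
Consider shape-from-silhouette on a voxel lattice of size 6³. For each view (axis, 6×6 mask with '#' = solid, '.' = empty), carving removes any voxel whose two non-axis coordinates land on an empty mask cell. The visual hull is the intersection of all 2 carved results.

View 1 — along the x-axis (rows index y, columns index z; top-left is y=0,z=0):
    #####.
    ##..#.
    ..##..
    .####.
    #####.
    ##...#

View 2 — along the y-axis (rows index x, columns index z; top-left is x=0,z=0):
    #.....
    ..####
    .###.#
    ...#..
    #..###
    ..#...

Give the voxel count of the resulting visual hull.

|visual hull| = 52

full grid |V| = 216
carve view 1 (along x, YZ-mask fill 22/36): 132 voxels remain
carve view 2 (along y, XZ-mask fill 15/36): 52 voxels remain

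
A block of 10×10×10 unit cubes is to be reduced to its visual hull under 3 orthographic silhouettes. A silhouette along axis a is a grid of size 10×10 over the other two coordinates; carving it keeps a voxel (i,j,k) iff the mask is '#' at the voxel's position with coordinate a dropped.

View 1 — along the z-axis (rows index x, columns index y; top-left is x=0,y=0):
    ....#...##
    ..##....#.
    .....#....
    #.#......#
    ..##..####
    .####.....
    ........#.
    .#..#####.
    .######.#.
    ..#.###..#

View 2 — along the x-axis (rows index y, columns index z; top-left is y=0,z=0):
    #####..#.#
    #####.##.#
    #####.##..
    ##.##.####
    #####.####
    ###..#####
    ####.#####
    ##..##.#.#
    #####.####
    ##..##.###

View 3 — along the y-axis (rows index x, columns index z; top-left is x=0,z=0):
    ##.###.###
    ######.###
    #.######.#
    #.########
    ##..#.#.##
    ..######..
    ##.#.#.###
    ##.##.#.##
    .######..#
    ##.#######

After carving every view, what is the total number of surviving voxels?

remaining voxels: 231

full grid |V| = 1000
  1. axis=2 (XY plane), |mask|=39  ⇒  voxels=390
  2. axis=0 (YZ plane), |mask|=78  ⇒  voxels=312
  3. axis=1 (XZ plane), |mask|=76  ⇒  voxels=231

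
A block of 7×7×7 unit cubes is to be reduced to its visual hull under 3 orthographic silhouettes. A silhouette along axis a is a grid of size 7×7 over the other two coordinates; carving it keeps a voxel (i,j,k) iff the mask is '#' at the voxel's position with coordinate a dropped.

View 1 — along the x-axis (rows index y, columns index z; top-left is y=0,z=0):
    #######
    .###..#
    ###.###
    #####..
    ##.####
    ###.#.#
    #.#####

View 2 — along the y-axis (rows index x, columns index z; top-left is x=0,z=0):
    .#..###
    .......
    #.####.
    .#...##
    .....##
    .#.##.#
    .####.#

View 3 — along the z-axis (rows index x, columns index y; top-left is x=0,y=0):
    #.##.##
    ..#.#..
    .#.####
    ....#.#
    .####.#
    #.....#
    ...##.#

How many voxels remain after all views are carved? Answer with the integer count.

remaining voxels: 65

before carving: 343 voxels (7×7×7)
V1 x: intersect with YZ mask (39 set) -- 273 left
V2 y: intersect with XZ mask (23 set) -- 127 left
V3 z: intersect with XY mask (24 set) -- 65 left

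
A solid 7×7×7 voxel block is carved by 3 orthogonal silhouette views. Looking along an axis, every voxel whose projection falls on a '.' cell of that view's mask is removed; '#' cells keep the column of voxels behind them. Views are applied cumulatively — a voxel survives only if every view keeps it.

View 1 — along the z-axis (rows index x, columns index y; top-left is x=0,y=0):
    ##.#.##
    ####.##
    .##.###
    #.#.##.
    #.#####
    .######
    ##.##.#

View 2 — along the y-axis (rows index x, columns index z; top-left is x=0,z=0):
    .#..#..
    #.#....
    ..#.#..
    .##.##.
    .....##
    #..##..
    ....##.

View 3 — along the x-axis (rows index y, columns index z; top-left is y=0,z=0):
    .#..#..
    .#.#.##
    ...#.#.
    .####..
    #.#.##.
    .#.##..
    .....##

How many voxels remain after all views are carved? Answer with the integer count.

full grid |V| = 343
carve view 1 (along z, XY-mask fill 37/49): 259 voxels remain
carve view 2 (along y, XZ-mask fill 17/49): 88 voxels remain
carve view 3 (along x, YZ-mask fill 21/49): 37 voxels remain

remaining voxels: 37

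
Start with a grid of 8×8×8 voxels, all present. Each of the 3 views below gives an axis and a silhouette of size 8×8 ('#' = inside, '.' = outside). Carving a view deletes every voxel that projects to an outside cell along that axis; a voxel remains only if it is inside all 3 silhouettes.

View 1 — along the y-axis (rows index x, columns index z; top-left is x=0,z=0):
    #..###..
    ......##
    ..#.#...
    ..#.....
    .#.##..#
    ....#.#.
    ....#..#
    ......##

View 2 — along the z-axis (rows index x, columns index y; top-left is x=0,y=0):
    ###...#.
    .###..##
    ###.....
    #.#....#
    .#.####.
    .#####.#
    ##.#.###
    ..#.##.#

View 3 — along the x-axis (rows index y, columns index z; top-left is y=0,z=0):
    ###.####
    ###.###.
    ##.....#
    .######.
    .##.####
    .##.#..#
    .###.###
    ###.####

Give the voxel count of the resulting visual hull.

|visual hull| = 60

before carving: 512 voxels (8×8×8)
carve view 1 (along y, XZ-mask fill 19/64): 152 voxels remain
carve view 2 (along z, XY-mask fill 36/64): 87 voxels remain
carve view 3 (along x, YZ-mask fill 45/64): 60 voxels remain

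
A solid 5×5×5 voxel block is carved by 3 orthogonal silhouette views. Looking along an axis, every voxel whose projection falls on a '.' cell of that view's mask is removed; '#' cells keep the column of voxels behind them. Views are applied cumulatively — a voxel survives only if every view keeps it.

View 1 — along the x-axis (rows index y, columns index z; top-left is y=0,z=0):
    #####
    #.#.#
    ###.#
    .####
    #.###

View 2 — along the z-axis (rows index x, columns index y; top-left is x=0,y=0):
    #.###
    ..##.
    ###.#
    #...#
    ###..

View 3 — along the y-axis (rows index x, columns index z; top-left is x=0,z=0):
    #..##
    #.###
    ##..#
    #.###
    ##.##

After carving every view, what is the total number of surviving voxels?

full grid |V| = 125
V1 x: intersect with YZ mask (20 set) -- 100 left
V2 z: intersect with XY mask (15 set) -- 62 left
V3 y: intersect with XZ mask (18 set) -- 43 left

|visual hull| = 43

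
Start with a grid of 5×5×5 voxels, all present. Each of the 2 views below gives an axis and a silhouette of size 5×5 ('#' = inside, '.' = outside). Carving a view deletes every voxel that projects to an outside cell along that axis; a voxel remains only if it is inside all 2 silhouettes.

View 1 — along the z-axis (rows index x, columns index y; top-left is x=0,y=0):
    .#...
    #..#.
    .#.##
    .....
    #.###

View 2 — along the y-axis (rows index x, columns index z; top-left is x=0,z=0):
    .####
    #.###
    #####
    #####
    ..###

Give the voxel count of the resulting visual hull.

remaining voxels: 39

start: 5×5×5 = 125 voxels
carve view 1 (along z, XY-mask fill 10/25): 50 voxels remain
carve view 2 (along y, XZ-mask fill 21/25): 39 voxels remain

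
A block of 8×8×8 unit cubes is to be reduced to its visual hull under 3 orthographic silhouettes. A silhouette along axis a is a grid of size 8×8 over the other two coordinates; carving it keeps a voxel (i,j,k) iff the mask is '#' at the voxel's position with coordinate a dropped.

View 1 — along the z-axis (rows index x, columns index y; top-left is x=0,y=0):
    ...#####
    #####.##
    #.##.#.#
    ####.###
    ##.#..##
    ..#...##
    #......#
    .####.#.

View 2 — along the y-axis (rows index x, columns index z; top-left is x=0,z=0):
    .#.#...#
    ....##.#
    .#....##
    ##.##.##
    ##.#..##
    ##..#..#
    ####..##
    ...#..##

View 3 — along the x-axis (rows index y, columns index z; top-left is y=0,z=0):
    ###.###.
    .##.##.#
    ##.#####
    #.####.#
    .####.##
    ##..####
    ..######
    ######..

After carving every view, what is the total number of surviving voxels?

112 voxels

full grid |V| = 512
  1. axis=2 (XY plane), |mask|=39  ⇒  voxels=312
  2. axis=1 (XZ plane), |mask|=33  ⇒  voxels=157
  3. axis=0 (YZ plane), |mask|=48  ⇒  voxels=112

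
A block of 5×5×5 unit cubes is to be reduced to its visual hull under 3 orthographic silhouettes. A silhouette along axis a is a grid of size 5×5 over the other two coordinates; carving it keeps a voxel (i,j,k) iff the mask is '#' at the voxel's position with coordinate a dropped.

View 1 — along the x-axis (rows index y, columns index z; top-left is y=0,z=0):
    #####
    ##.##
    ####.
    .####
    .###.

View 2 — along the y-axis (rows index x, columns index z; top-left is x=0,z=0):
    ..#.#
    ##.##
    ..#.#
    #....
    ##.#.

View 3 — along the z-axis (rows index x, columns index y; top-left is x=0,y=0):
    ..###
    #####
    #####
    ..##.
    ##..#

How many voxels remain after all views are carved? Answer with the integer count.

|visual hull| = 36

initial block: 5^3 = 125
carve view 1 (along x, YZ-mask fill 20/25): 100 voxels remain
carve view 2 (along y, XZ-mask fill 12/25): 46 voxels remain
carve view 3 (along z, XY-mask fill 18/25): 36 voxels remain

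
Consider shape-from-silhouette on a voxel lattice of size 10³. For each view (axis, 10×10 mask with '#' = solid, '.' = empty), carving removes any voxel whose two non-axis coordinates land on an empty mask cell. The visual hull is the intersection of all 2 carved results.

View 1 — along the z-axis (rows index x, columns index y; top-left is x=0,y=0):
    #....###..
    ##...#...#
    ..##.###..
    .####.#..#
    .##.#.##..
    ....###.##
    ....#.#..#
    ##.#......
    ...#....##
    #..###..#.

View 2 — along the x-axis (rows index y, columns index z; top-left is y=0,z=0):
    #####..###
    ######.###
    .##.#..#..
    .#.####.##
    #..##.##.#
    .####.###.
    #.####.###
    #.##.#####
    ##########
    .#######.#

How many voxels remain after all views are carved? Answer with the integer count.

voxel count = 322

start: 10×10×10 = 1000 voxels
V1 z: intersect with XY mask (43 set) -- 430 left
V2 x: intersect with YZ mask (75 set) -- 322 left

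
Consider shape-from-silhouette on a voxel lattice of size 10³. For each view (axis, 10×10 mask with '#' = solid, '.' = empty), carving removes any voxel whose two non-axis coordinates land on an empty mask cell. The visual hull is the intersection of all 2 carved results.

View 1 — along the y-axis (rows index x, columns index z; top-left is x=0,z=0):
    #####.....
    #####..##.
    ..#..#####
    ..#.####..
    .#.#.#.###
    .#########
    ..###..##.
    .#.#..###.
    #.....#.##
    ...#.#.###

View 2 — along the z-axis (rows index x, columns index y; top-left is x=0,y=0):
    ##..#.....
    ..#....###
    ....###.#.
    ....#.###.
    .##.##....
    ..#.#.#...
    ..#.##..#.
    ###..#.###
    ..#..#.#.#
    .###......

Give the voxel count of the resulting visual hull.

full grid |V| = 1000
  1. axis=1 (XZ plane), |mask|=57  ⇒  voxels=570
  2. axis=2 (XY plane), |mask|=40  ⇒  voxels=224

224 voxels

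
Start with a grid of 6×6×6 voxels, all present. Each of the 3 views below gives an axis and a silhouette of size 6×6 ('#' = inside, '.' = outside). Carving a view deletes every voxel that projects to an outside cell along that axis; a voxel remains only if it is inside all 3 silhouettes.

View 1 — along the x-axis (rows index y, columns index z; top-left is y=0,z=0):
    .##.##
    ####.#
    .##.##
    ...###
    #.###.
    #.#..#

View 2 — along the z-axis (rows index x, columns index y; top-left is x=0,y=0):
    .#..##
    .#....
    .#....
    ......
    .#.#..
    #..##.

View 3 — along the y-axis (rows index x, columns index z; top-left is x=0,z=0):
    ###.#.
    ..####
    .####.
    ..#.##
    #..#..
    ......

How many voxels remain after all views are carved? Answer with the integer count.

full grid |V| = 216
[1] x-view keeps 23 columns → grid now 138
[2] z-view keeps 10 columns → grid now 41
[3] y-view keeps 17 columns → grid now 17

17 voxels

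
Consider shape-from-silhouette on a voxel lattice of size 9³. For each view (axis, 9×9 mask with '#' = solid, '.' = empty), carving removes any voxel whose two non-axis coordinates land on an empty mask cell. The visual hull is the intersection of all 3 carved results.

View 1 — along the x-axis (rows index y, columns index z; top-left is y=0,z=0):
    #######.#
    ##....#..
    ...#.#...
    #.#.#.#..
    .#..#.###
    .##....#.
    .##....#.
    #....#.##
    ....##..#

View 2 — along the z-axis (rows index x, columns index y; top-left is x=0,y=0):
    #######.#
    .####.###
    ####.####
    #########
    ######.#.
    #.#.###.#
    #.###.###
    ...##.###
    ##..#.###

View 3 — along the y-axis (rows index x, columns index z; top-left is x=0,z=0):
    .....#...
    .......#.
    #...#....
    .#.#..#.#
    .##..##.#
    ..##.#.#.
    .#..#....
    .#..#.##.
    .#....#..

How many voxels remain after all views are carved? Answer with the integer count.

80 voxels

initial block: 9^3 = 729
carve view 1 (along x, YZ-mask fill 35/81): 315 voxels remain
carve view 2 (along z, XY-mask fill 63/81): 247 voxels remain
carve view 3 (along y, XZ-mask fill 25/81): 80 voxels remain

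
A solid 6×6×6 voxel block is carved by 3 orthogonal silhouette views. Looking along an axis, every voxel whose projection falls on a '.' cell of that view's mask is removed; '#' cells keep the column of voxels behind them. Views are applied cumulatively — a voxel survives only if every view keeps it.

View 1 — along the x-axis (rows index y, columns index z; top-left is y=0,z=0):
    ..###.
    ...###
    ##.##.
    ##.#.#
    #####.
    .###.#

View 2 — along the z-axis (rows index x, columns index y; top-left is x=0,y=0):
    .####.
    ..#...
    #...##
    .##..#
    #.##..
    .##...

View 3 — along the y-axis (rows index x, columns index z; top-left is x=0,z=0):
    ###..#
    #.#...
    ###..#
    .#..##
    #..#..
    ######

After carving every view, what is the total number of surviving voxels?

initial block: 6^3 = 216
carve view 1 (along x, YZ-mask fill 23/36): 138 voxels remain
carve view 2 (along z, XY-mask fill 16/36): 61 voxels remain
carve view 3 (along y, XZ-mask fill 21/36): 35 voxels remain

voxel count = 35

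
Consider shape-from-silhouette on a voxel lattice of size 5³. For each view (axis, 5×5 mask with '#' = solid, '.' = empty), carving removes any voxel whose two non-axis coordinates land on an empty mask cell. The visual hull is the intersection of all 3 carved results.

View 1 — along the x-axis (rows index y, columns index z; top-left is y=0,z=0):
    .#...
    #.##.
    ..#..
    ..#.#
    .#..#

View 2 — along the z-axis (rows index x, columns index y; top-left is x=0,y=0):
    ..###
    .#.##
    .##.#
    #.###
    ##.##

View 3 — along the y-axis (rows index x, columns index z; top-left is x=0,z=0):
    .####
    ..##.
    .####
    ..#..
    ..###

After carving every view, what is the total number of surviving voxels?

full grid |V| = 125
V1 x: intersect with YZ mask (9 set) -- 45 left
V2 z: intersect with XY mask (17 set) -- 32 left
V3 y: intersect with XZ mask (14 set) -- 20 left

remaining voxels: 20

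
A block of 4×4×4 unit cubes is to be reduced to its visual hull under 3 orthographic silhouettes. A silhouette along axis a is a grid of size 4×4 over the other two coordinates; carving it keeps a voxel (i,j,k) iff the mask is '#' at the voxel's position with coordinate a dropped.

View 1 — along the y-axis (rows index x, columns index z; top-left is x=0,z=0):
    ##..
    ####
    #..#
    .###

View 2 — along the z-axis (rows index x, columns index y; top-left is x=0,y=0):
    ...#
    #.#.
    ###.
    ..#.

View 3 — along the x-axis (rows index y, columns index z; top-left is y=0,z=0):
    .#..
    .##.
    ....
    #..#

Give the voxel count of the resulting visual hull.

start: 4×4×4 = 64 voxels
carve view 1 (along y, XZ-mask fill 11/16): 44 voxels remain
carve view 2 (along z, XY-mask fill 7/16): 19 voxels remain
carve view 3 (along x, YZ-mask fill 5/16): 2 voxels remain

|visual hull| = 2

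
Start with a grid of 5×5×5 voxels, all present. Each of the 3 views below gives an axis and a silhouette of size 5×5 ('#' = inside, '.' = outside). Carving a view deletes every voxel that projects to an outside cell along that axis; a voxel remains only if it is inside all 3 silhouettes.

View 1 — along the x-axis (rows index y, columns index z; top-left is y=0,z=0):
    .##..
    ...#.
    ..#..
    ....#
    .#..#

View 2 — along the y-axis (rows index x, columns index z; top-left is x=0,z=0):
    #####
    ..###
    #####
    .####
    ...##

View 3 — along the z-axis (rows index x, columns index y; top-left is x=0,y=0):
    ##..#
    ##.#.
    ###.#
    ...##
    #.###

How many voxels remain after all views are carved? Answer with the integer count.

|visual hull| = 19

before carving: 125 voxels (5×5×5)
after view 1 [x-axis, 7 of 25 cells solid] → remaining = 35
after view 2 [y-axis, 19 of 25 cells solid] → remaining = 29
after view 3 [z-axis, 16 of 25 cells solid] → remaining = 19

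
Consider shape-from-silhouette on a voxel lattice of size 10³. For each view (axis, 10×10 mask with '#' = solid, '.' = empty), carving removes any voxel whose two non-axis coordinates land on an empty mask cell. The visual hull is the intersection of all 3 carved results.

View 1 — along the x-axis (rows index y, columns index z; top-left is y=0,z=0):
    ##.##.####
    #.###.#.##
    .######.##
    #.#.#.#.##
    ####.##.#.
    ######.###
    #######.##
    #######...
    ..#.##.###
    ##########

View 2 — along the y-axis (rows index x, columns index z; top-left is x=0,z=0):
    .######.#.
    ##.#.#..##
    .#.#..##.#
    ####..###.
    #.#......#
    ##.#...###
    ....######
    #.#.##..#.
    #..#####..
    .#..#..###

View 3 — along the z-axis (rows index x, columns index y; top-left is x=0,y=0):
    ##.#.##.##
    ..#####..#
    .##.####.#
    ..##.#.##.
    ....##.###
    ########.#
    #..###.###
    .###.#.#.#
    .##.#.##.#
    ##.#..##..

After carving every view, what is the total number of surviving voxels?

voxel count = 273

full grid |V| = 1000
step 1: project along x, AND mask (77/100) → |grid| = 770
step 2: project along y, AND mask (56/100) → |grid| = 429
step 3: project along z, AND mask (63/100) → |grid| = 273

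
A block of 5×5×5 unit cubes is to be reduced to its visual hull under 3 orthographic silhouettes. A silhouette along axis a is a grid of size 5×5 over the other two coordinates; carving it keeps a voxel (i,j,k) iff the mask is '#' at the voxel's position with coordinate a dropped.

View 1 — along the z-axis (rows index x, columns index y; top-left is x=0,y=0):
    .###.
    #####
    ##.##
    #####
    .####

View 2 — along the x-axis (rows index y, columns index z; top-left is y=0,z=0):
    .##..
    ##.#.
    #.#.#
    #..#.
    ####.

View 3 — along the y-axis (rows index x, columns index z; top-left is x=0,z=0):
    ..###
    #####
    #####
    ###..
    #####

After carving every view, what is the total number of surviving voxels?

|visual hull| = 51

before carving: 125 voxels (5×5×5)
carve view 1 (along z, XY-mask fill 21/25): 105 voxels remain
carve view 2 (along x, YZ-mask fill 14/25): 59 voxels remain
carve view 3 (along y, XZ-mask fill 21/25): 51 voxels remain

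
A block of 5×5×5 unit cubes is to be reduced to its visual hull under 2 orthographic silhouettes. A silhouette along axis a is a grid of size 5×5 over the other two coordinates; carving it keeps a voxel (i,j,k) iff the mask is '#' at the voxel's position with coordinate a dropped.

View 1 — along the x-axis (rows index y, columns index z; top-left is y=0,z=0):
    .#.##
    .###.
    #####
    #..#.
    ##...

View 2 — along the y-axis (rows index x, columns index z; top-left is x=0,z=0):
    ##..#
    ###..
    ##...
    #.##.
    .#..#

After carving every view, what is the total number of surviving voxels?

before carving: 125 voxels (5×5×5)
[1] x-view keeps 15 columns → grid now 75
[2] y-view keeps 13 columns → grid now 40

40 voxels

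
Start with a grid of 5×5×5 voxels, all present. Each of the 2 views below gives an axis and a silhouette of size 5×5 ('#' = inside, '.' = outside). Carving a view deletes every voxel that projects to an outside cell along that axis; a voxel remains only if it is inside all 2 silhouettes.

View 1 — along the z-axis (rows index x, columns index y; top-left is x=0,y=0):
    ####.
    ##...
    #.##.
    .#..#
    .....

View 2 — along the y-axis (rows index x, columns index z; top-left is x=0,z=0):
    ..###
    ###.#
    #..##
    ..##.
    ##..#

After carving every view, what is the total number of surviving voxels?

voxel count = 33

before carving: 125 voxels (5×5×5)
carve view 1 (along z, XY-mask fill 11/25): 55 voxels remain
carve view 2 (along y, XZ-mask fill 15/25): 33 voxels remain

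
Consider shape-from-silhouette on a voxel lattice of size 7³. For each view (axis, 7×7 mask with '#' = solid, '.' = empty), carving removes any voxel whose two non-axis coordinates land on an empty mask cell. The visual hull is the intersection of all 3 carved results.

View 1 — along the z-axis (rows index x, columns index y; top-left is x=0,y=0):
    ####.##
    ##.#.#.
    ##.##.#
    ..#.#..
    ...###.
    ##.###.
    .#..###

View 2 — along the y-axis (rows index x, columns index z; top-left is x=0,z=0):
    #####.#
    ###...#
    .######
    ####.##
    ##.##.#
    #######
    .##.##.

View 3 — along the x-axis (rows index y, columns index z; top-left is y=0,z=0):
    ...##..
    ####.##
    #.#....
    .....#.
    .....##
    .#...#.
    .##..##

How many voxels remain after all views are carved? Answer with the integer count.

|visual hull| = 60

initial block: 7^3 = 343
step 1: project along z, AND mask (29/49) → |grid| = 203
step 2: project along y, AND mask (38/49) → |grid| = 160
step 3: project along x, AND mask (19/49) → |grid| = 60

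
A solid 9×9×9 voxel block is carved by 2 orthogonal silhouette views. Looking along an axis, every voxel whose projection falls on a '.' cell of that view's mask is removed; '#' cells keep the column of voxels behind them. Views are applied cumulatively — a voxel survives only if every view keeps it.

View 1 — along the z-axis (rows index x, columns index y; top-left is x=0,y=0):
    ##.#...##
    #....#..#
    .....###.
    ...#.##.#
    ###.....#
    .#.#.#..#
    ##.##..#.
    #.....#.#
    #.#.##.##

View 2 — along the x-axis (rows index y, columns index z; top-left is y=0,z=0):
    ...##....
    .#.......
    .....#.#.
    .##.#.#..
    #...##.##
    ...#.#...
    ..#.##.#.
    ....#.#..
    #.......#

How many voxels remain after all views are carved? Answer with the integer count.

|visual hull| = 90

start: 9×9×9 = 729 voxels
  1. axis=2 (XY plane), |mask|=37  ⇒  voxels=333
  2. axis=0 (YZ plane), |mask|=24  ⇒  voxels=90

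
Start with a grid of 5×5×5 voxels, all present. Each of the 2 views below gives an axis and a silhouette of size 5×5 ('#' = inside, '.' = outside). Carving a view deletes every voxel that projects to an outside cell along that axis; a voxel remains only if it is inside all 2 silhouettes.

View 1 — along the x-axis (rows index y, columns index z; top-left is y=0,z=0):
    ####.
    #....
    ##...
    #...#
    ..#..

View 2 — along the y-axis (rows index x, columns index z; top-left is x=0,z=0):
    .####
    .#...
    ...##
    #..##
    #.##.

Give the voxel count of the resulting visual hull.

initial block: 5^3 = 125
V1 x: intersect with YZ mask (10 set) -- 50 left
V2 y: intersect with XZ mask (13 set) -- 23 left

remaining voxels: 23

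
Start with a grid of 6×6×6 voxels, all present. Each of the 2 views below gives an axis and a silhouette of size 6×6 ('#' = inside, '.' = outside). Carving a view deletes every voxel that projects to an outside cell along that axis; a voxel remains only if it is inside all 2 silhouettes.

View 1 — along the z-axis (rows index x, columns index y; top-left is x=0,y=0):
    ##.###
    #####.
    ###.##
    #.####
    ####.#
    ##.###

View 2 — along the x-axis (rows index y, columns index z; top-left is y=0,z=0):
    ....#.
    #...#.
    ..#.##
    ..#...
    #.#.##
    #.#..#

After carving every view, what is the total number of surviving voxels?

remaining voxels: 68

full grid |V| = 216
step 1: project along z, AND mask (30/36) → |grid| = 180
step 2: project along x, AND mask (14/36) → |grid| = 68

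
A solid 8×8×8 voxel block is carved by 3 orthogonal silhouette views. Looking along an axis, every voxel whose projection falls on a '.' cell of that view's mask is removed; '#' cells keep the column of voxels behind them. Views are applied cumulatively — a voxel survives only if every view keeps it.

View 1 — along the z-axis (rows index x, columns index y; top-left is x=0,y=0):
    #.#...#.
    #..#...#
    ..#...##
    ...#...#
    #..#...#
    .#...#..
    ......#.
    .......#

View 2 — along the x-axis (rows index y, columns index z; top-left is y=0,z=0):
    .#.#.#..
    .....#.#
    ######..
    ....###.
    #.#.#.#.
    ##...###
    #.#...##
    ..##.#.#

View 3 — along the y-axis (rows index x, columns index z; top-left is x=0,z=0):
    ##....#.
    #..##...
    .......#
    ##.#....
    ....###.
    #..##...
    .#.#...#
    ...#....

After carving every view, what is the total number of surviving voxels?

full grid |V| = 512
  1. axis=2 (XY plane), |mask|=18  ⇒  voxels=144
  2. axis=0 (YZ plane), |mask|=31  ⇒  voxels=69
  3. axis=1 (XZ plane), |mask|=20  ⇒  voxels=19

voxel count = 19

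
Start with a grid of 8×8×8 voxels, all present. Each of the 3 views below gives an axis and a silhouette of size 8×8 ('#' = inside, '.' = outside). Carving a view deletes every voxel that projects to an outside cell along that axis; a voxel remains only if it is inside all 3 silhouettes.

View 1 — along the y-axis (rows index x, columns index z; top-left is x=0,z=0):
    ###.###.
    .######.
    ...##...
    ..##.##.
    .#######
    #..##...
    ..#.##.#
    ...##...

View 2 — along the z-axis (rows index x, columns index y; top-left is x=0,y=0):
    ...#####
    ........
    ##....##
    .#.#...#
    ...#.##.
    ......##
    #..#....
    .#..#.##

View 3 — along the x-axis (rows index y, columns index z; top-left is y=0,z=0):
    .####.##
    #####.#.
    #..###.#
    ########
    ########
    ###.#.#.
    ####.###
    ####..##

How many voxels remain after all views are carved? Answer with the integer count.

start: 8×8×8 = 512 voxels
V1 y: intersect with XZ mask (34 set) -- 272 left
V2 z: intersect with XY mask (23 set) -- 93 left
V3 x: intersect with YZ mask (51 set) -- 76 left

|visual hull| = 76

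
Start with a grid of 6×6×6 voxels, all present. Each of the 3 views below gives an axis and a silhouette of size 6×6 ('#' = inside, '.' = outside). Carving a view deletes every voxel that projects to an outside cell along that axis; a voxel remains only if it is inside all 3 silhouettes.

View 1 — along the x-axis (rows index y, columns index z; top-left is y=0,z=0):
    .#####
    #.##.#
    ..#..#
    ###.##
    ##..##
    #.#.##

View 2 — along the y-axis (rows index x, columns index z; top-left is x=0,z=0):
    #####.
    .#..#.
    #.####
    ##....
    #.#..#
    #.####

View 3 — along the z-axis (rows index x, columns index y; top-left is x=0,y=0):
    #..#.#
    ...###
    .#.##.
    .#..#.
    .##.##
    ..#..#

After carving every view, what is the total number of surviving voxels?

remaining voxels: 46

full grid |V| = 216
carve view 1 (along x, YZ-mask fill 24/36): 144 voxels remain
carve view 2 (along y, XZ-mask fill 22/36): 89 voxels remain
carve view 3 (along z, XY-mask fill 17/36): 46 voxels remain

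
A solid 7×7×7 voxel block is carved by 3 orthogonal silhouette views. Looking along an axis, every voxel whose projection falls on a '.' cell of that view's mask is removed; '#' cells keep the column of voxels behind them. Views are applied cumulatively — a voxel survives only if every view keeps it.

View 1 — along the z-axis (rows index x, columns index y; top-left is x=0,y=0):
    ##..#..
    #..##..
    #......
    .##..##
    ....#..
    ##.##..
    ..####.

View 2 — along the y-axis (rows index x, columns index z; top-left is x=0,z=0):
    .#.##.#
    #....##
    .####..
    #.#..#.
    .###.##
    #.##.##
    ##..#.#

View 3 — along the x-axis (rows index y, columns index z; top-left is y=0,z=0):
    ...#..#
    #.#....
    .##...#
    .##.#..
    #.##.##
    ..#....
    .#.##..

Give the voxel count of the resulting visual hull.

full grid |V| = 343
  1. axis=2 (XY plane), |mask|=20  ⇒  voxels=140
  2. axis=1 (XZ plane), |mask|=28  ⇒  voxels=78
  3. axis=0 (YZ plane), |mask|=19  ⇒  voxels=33

|visual hull| = 33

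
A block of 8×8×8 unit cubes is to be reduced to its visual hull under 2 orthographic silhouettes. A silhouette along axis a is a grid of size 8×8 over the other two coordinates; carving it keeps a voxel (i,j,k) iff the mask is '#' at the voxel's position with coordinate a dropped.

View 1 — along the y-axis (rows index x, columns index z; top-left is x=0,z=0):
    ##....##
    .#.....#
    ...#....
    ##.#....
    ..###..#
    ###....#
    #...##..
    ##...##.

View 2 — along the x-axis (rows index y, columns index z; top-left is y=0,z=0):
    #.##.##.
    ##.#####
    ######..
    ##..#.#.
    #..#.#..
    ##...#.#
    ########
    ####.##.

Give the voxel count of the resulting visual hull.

full grid |V| = 512
step 1: project along y, AND mask (25/64) → |grid| = 200
step 2: project along x, AND mask (43/64) → |grid| = 140

remaining voxels: 140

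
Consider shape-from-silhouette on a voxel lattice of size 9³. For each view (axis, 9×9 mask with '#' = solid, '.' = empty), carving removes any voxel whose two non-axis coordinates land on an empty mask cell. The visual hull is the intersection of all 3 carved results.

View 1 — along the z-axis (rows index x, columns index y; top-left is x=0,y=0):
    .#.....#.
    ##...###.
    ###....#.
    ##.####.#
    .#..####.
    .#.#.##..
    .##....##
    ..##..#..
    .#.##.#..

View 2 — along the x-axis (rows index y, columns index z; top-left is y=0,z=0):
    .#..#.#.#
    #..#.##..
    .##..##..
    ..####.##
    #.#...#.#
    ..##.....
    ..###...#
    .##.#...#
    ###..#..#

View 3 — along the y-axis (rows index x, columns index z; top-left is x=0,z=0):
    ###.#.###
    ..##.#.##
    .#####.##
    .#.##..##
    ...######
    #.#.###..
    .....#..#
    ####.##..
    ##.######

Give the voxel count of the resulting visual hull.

92 voxels

full grid |V| = 729
  1. axis=2 (XY plane), |mask|=38  ⇒  voxels=342
  2. axis=0 (YZ plane), |mask|=37  ⇒  voxels=154
  3. axis=1 (XZ plane), |mask|=51  ⇒  voxels=92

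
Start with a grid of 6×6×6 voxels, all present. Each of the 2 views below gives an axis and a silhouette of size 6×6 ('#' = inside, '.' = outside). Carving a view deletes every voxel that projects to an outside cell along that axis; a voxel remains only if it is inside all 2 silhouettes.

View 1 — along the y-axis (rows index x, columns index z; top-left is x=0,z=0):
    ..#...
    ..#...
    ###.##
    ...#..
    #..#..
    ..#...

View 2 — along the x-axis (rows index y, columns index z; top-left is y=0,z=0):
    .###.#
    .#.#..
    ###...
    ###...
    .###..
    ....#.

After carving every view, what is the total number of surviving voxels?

|visual hull| = 33

full grid |V| = 216
V1 y: intersect with XZ mask (11 set) -- 66 left
V2 x: intersect with YZ mask (16 set) -- 33 left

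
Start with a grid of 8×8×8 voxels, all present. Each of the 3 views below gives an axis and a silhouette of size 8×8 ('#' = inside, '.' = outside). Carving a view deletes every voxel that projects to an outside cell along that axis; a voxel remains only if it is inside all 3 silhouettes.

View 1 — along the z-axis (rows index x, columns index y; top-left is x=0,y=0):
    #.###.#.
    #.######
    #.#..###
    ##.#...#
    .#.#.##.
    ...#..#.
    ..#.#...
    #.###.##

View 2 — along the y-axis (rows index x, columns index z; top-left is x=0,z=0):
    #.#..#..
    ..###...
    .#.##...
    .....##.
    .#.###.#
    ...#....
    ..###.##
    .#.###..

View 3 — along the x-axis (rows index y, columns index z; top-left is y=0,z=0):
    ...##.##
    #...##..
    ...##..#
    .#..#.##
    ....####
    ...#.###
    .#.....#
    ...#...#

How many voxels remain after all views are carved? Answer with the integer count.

|visual hull| = 45

before carving: 512 voxels (8×8×8)
step 1: project along z, AND mask (35/64) → |grid| = 280
step 2: project along y, AND mask (26/64) → |grid| = 115
step 3: project along x, AND mask (26/64) → |grid| = 45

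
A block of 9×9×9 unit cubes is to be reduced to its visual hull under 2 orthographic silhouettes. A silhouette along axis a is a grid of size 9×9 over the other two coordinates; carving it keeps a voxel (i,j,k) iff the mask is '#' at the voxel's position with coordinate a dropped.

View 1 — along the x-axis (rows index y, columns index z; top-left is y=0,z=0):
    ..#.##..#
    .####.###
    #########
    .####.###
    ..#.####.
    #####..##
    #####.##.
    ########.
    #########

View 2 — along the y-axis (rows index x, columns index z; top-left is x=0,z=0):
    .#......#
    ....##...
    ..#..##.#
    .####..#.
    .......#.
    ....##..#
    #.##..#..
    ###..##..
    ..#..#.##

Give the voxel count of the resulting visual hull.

full grid |V| = 729
carve view 1 (along x, YZ-mask fill 63/81): 567 voxels remain
carve view 2 (along y, XZ-mask fill 30/81): 211 voxels remain

211 voxels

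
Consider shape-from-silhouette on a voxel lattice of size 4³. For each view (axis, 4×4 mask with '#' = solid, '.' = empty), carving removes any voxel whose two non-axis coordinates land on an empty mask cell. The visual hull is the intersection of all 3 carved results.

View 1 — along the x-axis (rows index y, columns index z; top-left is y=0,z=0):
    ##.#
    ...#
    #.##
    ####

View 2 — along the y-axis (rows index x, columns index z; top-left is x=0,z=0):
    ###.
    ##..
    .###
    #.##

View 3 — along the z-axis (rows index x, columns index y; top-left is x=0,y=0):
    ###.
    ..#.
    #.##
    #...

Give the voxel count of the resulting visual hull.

14 voxels

before carving: 64 voxels (4×4×4)
after view 1 [x-axis, 11 of 16 cells solid] → remaining = 44
after view 2 [y-axis, 11 of 16 cells solid] → remaining = 29
after view 3 [z-axis, 8 of 16 cells solid] → remaining = 14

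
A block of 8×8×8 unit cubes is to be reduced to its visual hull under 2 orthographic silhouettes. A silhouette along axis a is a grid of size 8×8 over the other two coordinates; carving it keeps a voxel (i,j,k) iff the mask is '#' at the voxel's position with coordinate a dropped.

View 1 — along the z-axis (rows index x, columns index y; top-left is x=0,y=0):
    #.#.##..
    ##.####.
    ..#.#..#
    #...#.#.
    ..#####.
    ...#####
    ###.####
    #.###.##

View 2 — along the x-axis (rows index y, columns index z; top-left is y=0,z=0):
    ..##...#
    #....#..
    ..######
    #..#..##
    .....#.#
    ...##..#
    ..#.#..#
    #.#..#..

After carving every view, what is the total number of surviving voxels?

voxel count = 126

full grid |V| = 512
step 1: project along z, AND mask (39/64) → |grid| = 312
step 2: project along x, AND mask (26/64) → |grid| = 126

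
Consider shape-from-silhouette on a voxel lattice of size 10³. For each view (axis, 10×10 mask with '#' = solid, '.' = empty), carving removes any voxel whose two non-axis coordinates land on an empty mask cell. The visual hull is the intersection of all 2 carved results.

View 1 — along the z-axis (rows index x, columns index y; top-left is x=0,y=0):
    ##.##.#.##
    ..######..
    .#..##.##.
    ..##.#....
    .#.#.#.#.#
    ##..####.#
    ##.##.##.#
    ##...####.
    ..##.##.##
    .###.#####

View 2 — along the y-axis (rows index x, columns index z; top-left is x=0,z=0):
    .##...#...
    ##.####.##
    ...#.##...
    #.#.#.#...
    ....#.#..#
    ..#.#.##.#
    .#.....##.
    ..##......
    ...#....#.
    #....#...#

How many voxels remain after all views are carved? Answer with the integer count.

full grid |V| = 1000
  1. axis=2 (XY plane), |mask|=60  ⇒  voxels=600
  2. axis=1 (XZ plane), |mask|=36  ⇒  voxels=215

215 voxels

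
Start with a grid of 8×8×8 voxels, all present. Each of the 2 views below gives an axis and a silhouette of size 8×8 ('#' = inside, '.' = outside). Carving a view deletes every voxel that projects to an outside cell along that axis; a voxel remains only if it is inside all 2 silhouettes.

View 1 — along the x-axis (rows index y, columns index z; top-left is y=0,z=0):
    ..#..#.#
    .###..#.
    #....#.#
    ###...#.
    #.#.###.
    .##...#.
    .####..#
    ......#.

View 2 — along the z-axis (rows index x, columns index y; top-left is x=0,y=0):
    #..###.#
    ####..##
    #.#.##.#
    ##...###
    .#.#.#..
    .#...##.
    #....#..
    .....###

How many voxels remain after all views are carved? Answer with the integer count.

initial block: 8^3 = 512
[1] x-view keeps 28 columns → grid now 224
[2] z-view keeps 32 columns → grid now 105

|visual hull| = 105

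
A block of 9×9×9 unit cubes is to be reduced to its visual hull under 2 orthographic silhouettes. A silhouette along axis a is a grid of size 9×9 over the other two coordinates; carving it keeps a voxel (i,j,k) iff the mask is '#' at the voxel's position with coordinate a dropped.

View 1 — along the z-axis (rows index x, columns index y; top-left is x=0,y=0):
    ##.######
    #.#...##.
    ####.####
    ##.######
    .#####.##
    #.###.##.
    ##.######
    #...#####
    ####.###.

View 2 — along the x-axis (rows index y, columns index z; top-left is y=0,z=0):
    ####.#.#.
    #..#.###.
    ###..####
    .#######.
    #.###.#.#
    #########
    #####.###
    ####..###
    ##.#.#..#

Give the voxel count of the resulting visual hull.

418 voxels

before carving: 729 voxels (9×9×9)
carve view 1 (along z, XY-mask fill 62/81): 558 voxels remain
carve view 2 (along x, YZ-mask fill 60/81): 418 voxels remain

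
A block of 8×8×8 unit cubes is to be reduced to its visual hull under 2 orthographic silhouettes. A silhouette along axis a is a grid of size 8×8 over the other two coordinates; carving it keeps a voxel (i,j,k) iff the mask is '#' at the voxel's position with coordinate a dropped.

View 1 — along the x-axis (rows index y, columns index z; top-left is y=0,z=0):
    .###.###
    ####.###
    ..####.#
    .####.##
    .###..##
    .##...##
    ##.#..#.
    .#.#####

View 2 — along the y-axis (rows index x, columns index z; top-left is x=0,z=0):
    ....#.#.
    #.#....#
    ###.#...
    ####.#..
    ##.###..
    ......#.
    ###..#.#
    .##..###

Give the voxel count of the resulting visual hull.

full grid |V| = 512
carve view 1 (along x, YZ-mask fill 43/64): 344 voxels remain
carve view 2 (along y, XZ-mask fill 30/64): 156 voxels remain

voxel count = 156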